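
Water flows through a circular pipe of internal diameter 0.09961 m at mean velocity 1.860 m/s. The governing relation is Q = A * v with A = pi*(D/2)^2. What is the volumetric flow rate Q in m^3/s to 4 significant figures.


A = pi*(0.09961/2)^2 = 0.00779284 m^2
Q = 0.00779284 * 1.860 = 0.01449 m^3/s
Therefore the volumetric flow rate Q = 0.01449 m^3/s.


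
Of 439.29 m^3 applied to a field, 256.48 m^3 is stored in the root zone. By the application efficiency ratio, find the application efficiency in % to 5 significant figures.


Approach: apply the application efficiency ratio, Ea = (stored/applied)*100.
Ea = (256.48/439.29)*100 = 58.385 %
Therefore the application efficiency = 58.385 %.


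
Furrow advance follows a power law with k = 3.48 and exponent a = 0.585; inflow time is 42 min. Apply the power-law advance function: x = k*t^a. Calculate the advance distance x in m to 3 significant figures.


x = 3.48 * 42^0.585 = 31.0 m
Therefore the advance distance x = 31.0 m.


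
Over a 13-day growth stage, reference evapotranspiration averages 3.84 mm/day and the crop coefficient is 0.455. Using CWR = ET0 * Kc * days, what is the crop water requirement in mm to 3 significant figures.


CWR = 3.84 * 0.455 * 13 = 22.7 mm
Therefore the crop water requirement = 22.7 mm.


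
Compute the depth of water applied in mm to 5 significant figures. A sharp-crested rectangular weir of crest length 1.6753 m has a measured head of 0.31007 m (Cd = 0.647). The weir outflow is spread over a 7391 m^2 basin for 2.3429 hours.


Approach: apply the rectangular weir equation with a volume-to-depth conversion, Q = (2/3)*Cd*L*sqrt(2g)*H^1.5; d = Q*t/A * 1000.
Step 1 — weir discharge:
  Q = (2/3)*0.647*1.6753*sqrt(2*9.81)*0.31007^1.5 = 0.5526431 m^3/s
Step 2 — volume: V = 0.5526431 * 2.3429*3600 = 4661.235 m^3
Step 3 — depth: d = V/A * 1000 = 4661.235/7391 * 1000 = 630.66 mm
Therefore the depth of water applied = 630.66 mm.


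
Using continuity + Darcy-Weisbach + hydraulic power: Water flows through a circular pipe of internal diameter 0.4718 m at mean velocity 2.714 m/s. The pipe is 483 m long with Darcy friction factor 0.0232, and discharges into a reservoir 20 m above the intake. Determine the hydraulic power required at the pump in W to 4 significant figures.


Approach: apply continuity + Darcy-Weisbach + hydraulic power, Q = A*v; hf = f*(L/D)*(v^2/(2g)); H = static + hf; P = rho*g*Q*H.
Step 1 — flow rate (continuity, Q = A*v):
  A = pi*(0.4718/2)^2 = 0.174826 m^2
  Q = 0.174826 * 2.714 = 0.474477 m^3/s
Step 2 — friction head loss (Darcy-Weisbach):
  hf = 0.0232 * (483/0.4718) * (2.714^2 / (2*9.81))
  hf = 8.91657 m
Step 3 — total head: H = 20 + 8.91657 = 28.9166 m
Step 4 — hydraulic power (P = rho*g*Q*H):
  P = 1000 * 9.81 * 0.474477 * 28.9166 = 134600 W
Therefore the hydraulic power required at the pump = 134600 W.


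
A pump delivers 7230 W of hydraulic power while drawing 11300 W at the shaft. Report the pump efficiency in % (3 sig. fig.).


Approach: apply the efficiency ratio, eta = (P_out/P_in)*100.
eta = (7230 / 11300) * 100 = 64.0 %
Therefore the pump efficiency = 64.0 %.


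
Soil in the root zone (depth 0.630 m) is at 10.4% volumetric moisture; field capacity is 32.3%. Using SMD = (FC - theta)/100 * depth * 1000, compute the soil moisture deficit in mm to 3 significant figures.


SMD = (32.3 - 10.4)/100 * 0.630 * 1000 = 138 mm
Therefore the soil moisture deficit = 138 mm.


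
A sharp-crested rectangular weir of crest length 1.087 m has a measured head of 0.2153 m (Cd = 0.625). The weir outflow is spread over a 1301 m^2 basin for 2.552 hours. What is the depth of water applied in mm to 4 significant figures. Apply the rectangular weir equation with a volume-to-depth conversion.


Approach: apply the rectangular weir equation with a volume-to-depth conversion, Q = (2/3)*Cd*L*sqrt(2g)*H^1.5; d = Q*t/A * 1000.
Step 1 — weir discharge:
  Q = (2/3)*0.625*1.087*sqrt(2*9.81)*0.2153^1.5 = 0.200417 m^3/s
Step 2 — volume: V = 0.200417 * 2.552*3600 = 1841.27 m^3
Step 3 — depth: d = V/A * 1000 = 1841.27/1301 * 1000 = 1415 mm
Therefore the depth of water applied = 1415 mm.


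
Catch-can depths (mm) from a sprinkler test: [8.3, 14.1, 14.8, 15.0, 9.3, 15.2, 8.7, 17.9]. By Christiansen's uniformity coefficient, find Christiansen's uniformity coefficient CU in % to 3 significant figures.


Approach: apply Christiansen's uniformity coefficient, CU = (1 - mean_abs_deviation/mean)*100.
mean = 12.912 mm
mean |d_i - mean| = 3.1094 mm
CU = (1 - 3.1094/12.912)*100 = 75.9 %
Therefore Christiansen's uniformity coefficient CU = 75.9 %.


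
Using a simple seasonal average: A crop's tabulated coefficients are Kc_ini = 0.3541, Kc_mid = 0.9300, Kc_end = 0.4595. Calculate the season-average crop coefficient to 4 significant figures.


Approach: apply a simple seasonal average, Kc_avg = (Kc_ini + Kc_mid + Kc_end)/3.
Kc_avg = (0.3541 + 0.9300 + 0.4595)/3 = 0.5812
Therefore the season-average crop coefficient = 0.5812.


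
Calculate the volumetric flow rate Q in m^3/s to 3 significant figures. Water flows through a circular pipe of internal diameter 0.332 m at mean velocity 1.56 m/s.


Approach: apply the continuity equation for pipe flow, Q = A * v with A = pi*(D/2)^2.
A = pi*(0.332/2)^2 = 0.086570 m^2
Q = 0.086570 * 1.56 = 0.135 m^3/s
Therefore the volumetric flow rate Q = 0.135 m^3/s.


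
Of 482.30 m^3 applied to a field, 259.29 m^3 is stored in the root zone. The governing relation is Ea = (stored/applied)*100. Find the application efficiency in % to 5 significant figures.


Ea = (259.29/482.30)*100 = 53.761 %
Therefore the application efficiency = 53.761 %.


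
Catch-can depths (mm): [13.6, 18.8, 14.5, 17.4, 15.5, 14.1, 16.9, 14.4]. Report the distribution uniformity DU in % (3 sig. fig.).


Approach: apply the low-quarter distribution uniformity, DU = (mean of lowest quarter of readings / overall mean)*100.
sorted lowest 2 of 8: [13.6, 14.1] -> mean = 13.850 mm
overall mean = 15.650 mm
DU = (13.850/15.650)*100 = 88.5 %
Therefore the distribution uniformity DU = 88.5 %.


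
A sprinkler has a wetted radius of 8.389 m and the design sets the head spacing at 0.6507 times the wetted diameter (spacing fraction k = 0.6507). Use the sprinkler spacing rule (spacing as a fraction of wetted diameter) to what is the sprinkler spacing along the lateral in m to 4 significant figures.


Approach: apply the sprinkler spacing rule (spacing as a fraction of wetted diameter), S = k*(2*R).
S = 0.6507 * (2 * 8.389) = 10.92 m
Therefore the sprinkler spacing along the lateral = 10.92 m.


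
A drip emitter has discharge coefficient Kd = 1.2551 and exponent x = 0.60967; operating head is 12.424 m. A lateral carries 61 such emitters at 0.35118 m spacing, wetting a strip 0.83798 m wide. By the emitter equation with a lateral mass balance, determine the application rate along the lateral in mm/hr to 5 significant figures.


Approach: apply the emitter equation with a lateral mass balance, q = Kd*h^x; Q = n*q; rate = Q/(n*spacing*width).
Step 1 — single emitter flow (q = Kd*h^x):
  q = 1.2551 * 12.424^0.60967 = 5.831989 L/hr
Step 2 — total lateral flow: Q = 61 * 5.831989 = 355.7513 L/hr
Step 3 — wetted area: A = 61 * 0.35118 * 0.83798 = 17.95119 m^2
Step 4 — application rate: Q/A = 355.7513/17.95119 = 19.818 mm/hr
Therefore the application rate along the lateral = 19.818 mm/hr.


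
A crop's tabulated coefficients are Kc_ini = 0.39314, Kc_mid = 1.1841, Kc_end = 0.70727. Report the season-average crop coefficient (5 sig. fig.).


Approach: apply a simple seasonal average, Kc_avg = (Kc_ini + Kc_mid + Kc_end)/3.
Kc_avg = (0.39314 + 1.1841 + 0.70727)/3 = 0.76150
Therefore the season-average crop coefficient = 0.76150.


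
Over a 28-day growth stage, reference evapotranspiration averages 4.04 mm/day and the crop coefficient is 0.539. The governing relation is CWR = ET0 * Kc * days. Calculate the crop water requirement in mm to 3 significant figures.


CWR = 4.04 * 0.539 * 28 = 61.0 mm
Therefore the crop water requirement = 61.0 mm.


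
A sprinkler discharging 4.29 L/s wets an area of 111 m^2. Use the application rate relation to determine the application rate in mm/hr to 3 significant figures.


Approach: apply the application rate relation, rate = (Q/A)*3600.
rate = (4.29 / 111) * 3600 = 139 mm/hr
Therefore the application rate = 139 mm/hr.


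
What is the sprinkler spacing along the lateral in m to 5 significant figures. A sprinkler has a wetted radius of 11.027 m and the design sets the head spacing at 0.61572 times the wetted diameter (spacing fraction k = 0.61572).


Approach: apply the sprinkler spacing rule (spacing as a fraction of wetted diameter), S = k*(2*R).
S = 0.61572 * (2 * 11.027) = 13.579 m
Therefore the sprinkler spacing along the lateral = 13.579 m.


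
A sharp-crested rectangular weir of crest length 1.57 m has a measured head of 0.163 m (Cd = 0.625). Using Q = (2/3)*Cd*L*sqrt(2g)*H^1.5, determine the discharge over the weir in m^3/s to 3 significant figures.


Q = (2/3)*0.625*1.57*sqrt(2*9.81)*0.163^1.5 = 0.191 m^3/s
Therefore the discharge over the weir = 0.191 m^3/s.


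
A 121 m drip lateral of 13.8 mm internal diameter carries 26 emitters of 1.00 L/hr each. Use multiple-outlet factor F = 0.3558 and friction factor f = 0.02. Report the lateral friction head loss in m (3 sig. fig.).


Approach: apply Darcy-Weisbach with the multiple-outlet F-factor, Q = n*q/(3600*1000) m^3/s; v = Q/A; hf = F*f*(L/D)*(v^2/(2g)).
Q = 26*1.00/(3600*1000) = 7.2222e-06 m^3/s
A = pi*(13.8e-3/2)^2 = 1.4957e-04 m^2, so v = Q/A = 0.048286 m/s
hf = 0.3558*0.02*(121/0.0138)*(0.048286^2/(2*9.81)) = 0.00741 m
Therefore the lateral friction head loss = 0.00741 m.


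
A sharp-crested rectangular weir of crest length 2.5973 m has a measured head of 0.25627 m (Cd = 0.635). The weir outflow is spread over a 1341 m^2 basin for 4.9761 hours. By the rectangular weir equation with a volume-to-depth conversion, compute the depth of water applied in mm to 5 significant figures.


Approach: apply the rectangular weir equation with a volume-to-depth conversion, Q = (2/3)*Cd*L*sqrt(2g)*H^1.5; d = Q*t/A * 1000.
Step 1 — weir discharge:
  Q = (2/3)*0.635*2.5973*sqrt(2*9.81)*0.25627^1.5 = 0.6318307 m^3/s
Step 2 — volume: V = 0.6318307 * 4.9761*3600 = 11318.59 m^3
Step 3 — depth: d = V/A * 1000 = 11318.59/1341 * 1000 = 8440.4 mm
Therefore the depth of water applied = 8440.4 mm.


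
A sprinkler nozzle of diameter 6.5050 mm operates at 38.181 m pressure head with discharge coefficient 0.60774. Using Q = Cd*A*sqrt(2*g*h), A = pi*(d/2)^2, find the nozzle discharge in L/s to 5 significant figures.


A = pi*(6.5050e-3/2)^2 = 3.323414e-05 m^2
Q = 0.60774 * 3.323414e-05 * sqrt(2*9.81*38.181) * 1000 = 0.55281 L/s
Therefore the nozzle discharge = 0.55281 L/s.


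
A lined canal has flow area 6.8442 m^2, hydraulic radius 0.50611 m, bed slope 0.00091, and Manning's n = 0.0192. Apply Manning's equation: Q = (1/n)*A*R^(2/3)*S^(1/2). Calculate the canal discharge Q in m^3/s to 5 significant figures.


Q = (1/0.0192) * 6.8442 * 0.50611^(2/3) * 0.00091^(1/2) = 6.8292 m^3/s
Therefore the canal discharge Q = 6.8292 m^3/s.


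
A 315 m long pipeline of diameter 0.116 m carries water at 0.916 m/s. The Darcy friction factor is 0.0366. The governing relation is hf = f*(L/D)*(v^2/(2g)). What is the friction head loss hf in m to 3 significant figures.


hf = 0.0366 * (315/0.116) * (0.916^2 / (2*9.81))
hf = 4.25 m
Therefore the friction head loss hf = 4.25 m.


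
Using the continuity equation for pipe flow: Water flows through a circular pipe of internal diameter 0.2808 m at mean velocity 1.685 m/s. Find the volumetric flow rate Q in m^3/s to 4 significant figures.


Approach: apply the continuity equation for pipe flow, Q = A * v with A = pi*(D/2)^2.
A = pi*(0.2808/2)^2 = 0.0619276 m^2
Q = 0.0619276 * 1.685 = 0.1043 m^3/s
Therefore the volumetric flow rate Q = 0.1043 m^3/s.


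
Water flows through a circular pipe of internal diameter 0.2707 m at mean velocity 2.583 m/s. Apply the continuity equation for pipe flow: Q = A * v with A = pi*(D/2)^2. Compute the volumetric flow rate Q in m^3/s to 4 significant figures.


A = pi*(0.2707/2)^2 = 0.0575528 m^2
Q = 0.0575528 * 2.583 = 0.1487 m^3/s
Therefore the volumetric flow rate Q = 0.1487 m^3/s.


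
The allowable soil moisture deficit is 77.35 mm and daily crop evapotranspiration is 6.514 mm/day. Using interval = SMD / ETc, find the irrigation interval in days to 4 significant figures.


interval = 77.35 / 6.514 = 11.87 days
Therefore the irrigation interval = 11.87 days.


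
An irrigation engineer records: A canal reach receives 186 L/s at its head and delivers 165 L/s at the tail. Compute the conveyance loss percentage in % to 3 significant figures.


Approach: apply the conveyance loss ratio, loss% = ((Q_head - Q_tail)/Q_head)*100.
loss = ((186 - 165)/186)*100 = 11.3 %
Therefore the conveyance loss percentage = 11.3 %.


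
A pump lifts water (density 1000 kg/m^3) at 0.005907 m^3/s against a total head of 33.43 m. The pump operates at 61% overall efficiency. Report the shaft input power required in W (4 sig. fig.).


Approach: apply hydraulic power then efficiency conversion, P = rho*g*Q*H; P_in = P/eta.
Step 1 — hydraulic power (P = rho*g*Q*H):
  P = 1000 * 9.81 * 0.005907 * 33.43 = 1937.19 W
Step 2 — input power: P_in = P/eta = 1937.19 / 0.61 = 3176 W
Therefore the shaft input power required = 3176 W.


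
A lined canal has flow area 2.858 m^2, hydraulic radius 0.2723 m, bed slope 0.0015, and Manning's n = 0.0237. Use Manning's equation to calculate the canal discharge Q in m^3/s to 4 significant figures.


Approach: apply Manning's equation, Q = (1/n)*A*R^(2/3)*S^(1/2).
Q = (1/0.0237) * 2.858 * 0.2723^(2/3) * 0.0015^(1/2) = 1.962 m^3/s
Therefore the canal discharge Q = 1.962 m^3/s.


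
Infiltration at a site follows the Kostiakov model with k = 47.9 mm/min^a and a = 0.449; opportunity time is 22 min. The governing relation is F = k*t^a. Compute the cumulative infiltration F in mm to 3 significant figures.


F = 47.9 * 22^0.449 = 192 mm
Therefore the cumulative infiltration F = 192 mm.


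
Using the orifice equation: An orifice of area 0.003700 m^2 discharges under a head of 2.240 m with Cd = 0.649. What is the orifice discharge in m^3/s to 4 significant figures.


Approach: apply the orifice equation, Q = Cd*A*sqrt(2*g*h).
Q = 0.649 * 0.003700 * sqrt(2*9.81*2.240) = 0.01592 m^3/s
Therefore the orifice discharge = 0.01592 m^3/s.


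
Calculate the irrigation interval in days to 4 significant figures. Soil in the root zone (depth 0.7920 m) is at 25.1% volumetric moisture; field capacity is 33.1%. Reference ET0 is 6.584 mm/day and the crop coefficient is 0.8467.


Approach: apply soil-water budget scheduling, SMD = (FC-theta)/100*depth*1000; ETc = ET0*Kc; interval = SMD/ETc.
Step 1 — soil moisture deficit:
  SMD = (33.1 - 25.1)/100 * 0.7920 * 1000 = 63.3600 mm
Step 2 — daily crop ET (ETc = ET0*Kc):
  ETc = 6.584 * 0.8467 = 5.57467 mm/day
Step 3 — irrigation interval (SMD/ETc):
  interval = 63.3600 / 5.57467 = 11.37 days
Therefore the irrigation interval = 11.37 days.


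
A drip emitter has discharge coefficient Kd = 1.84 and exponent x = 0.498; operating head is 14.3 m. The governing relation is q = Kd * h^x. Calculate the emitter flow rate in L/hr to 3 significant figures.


q = 1.84 * 14.3^0.498 = 6.92 L/hr
Therefore the emitter flow rate = 6.92 L/hr.


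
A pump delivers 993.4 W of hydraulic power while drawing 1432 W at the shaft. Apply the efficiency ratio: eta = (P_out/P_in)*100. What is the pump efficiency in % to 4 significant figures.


eta = (993.4 / 1432) * 100 = 69.37 %
Therefore the pump efficiency = 69.37 %.


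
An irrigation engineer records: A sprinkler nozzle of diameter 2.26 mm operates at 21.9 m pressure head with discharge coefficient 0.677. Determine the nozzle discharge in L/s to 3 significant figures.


Approach: apply the orifice equation, Q = Cd*A*sqrt(2*g*h), A = pi*(d/2)^2.
A = pi*(2.26e-3/2)^2 = 4.0115e-06 m^2
Q = 0.677 * 4.0115e-06 * sqrt(2*9.81*21.9) * 1000 = 0.0563 L/s
Therefore the nozzle discharge = 0.0563 L/s.


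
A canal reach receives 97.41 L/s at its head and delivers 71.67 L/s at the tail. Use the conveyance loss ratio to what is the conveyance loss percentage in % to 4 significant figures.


Approach: apply the conveyance loss ratio, loss% = ((Q_head - Q_tail)/Q_head)*100.
loss = ((97.41 - 71.67)/97.41)*100 = 26.42 %
Therefore the conveyance loss percentage = 26.42 %.


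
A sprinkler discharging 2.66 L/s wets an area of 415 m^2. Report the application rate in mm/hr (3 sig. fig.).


Approach: apply the application rate relation, rate = (Q/A)*3600.
rate = (2.66 / 415) * 3600 = 23.1 mm/hr
Therefore the application rate = 23.1 mm/hr.


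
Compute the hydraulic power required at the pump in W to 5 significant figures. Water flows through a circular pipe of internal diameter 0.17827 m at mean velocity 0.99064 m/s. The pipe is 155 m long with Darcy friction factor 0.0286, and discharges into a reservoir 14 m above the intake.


Approach: apply continuity + Darcy-Weisbach + hydraulic power, Q = A*v; hf = f*(L/D)*(v^2/(2g)); H = static + hf; P = rho*g*Q*H.
Step 1 — flow rate (continuity, Q = A*v):
  A = pi*(0.17827/2)^2 = 0.02496011 m^2
  Q = 0.02496011 * 0.99064 = 0.02472648 m^3/s
Step 2 — friction head loss (Darcy-Weisbach):
  hf = 0.0286 * (155/0.17827) * (0.99064^2 / (2*9.81))
  hf = 1.243805 m
Step 3 — total head: H = 14 + 1.243805 = 15.24380 m
Step 4 — hydraulic power (P = rho*g*Q*H):
  P = 1000 * 9.81 * 0.02472648 * 15.24380 = 3697.6 W
Therefore the hydraulic power required at the pump = 3697.6 W.


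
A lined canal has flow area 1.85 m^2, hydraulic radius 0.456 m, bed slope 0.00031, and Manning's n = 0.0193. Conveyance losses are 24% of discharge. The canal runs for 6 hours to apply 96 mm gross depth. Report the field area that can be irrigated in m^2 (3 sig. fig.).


Approach: apply Manning's equation with a conveyance and depth budget, Q = (1/n)*A*R^(2/3)*S^(1/2); Q_field = Q*(1-loss); Area = Q_field*t/(d/1000).
Step 1 — canal discharge (Manning's equation):
  Q = (1/0.0193) * 1.85 * 0.456^(2/3) * 0.00031^(1/2) = 0.99986 m^3/s
Step 2 — delivered flow: Q_field = 0.99986*(1 - 24/100) = 0.75989 m^3/s
Step 3 — volume delivered: V = 0.75989 * 6*3600 = 16414 m^3
Step 4 — area served: A = V / (depth/1000) = 16414 / 0.096 = 171000 m^2
Therefore the field area that can be irrigated = 171000 m^2.


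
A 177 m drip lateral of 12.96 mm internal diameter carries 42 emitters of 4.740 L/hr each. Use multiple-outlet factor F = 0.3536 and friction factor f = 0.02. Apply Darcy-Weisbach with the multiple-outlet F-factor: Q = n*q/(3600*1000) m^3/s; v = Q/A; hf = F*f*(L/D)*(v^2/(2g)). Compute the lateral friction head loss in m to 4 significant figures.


Q = 42*4.740/(3600*1000) = 5.53000e-05 m^3/s
A = pi*(12.96e-3/2)^2 = 1.31917e-04 m^2, so v = Q/A = 0.419204 m/s
hf = 0.3536*0.02*(177/0.01296)*(0.419204^2/(2*9.81)) = 0.8651 m
Therefore the lateral friction head loss = 0.8651 m.


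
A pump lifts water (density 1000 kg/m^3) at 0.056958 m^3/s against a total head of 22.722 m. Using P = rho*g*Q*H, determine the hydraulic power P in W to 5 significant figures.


P = 1000 * 9.81 * 0.056958 * 22.722 = 12696 W
Therefore the hydraulic power P = 12696 W.


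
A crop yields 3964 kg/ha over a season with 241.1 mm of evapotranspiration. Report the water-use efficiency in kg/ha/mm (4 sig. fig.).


Approach: apply the water-use efficiency ratio, WUE = yield/ET.
WUE = 3964 / 241.1 = 16.44 kg/ha/mm
Therefore the water-use efficiency = 16.44 kg/ha/mm.


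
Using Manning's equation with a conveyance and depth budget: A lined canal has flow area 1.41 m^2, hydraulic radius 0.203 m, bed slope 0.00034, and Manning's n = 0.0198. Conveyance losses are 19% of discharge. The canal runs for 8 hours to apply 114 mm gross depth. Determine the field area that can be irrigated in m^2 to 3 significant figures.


Approach: apply Manning's equation with a conveyance and depth budget, Q = (1/n)*A*R^(2/3)*S^(1/2); Q_field = Q*(1-loss); Area = Q_field*t/(d/1000).
Step 1 — canal discharge (Manning's equation):
  Q = (1/0.0198) * 1.41 * 0.203^(2/3) * 0.00034^(1/2) = 0.45355 m^3/s
Step 2 — delivered flow: Q_field = 0.45355*(1 - 19/100) = 0.36737 m^3/s
Step 3 — volume delivered: V = 0.36737 * 8*3600 = 10580 m^3
Step 4 — area served: A = V / (depth/1000) = 10580 / 0.114 = 92800 m^2
Therefore the field area that can be irrigated = 92800 m^2.


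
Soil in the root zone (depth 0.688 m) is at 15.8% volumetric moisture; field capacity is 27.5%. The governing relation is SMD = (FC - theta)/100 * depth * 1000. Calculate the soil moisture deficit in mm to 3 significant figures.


SMD = (27.5 - 15.8)/100 * 0.688 * 1000 = 80.5 mm
Therefore the soil moisture deficit = 80.5 mm.


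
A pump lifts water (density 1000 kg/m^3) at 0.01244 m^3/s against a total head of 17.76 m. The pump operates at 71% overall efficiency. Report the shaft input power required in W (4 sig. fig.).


Approach: apply hydraulic power then efficiency conversion, P = rho*g*Q*H; P_in = P/eta.
Step 1 — hydraulic power (P = rho*g*Q*H):
  P = 1000 * 9.81 * 0.01244 * 17.76 = 2167.37 W
Step 2 — input power: P_in = P/eta = 2167.37 / 0.71 = 3053 W
Therefore the shaft input power required = 3053 W.


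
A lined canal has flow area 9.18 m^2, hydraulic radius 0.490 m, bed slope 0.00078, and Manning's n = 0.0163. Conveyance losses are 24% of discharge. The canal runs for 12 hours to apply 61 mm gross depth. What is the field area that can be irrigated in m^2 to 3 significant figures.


Approach: apply Manning's equation with a conveyance and depth budget, Q = (1/n)*A*R^(2/3)*S^(1/2); Q_field = Q*(1-loss); Area = Q_field*t/(d/1000).
Step 1 — canal discharge (Manning's equation):
  Q = (1/0.0163) * 9.18 * 0.490^(2/3) * 0.00078^(1/2) = 9.7761 m^3/s
Step 2 — delivered flow: Q_field = 9.7761*(1 - 24/100) = 7.4298 m^3/s
Step 3 — volume delivered: V = 7.4298 * 12*3600 = 320970 m^3
Step 4 — area served: A = V / (depth/1000) = 320970 / 0.061 = 5260000 m^2
Therefore the field area that can be irrigated = 5260000 m^2.


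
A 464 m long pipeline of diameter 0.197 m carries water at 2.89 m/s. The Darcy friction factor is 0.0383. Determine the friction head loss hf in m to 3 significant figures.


Approach: apply the Darcy-Weisbach equation, hf = f*(L/D)*(v^2/(2g)).
hf = 0.0383 * (464/0.197) * (2.89^2 / (2*9.81))
hf = 38.4 m
Therefore the friction head loss hf = 38.4 m.


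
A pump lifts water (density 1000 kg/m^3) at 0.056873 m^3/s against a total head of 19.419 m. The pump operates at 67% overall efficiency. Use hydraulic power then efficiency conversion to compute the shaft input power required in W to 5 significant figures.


Approach: apply hydraulic power then efficiency conversion, P = rho*g*Q*H; P_in = P/eta.
Step 1 — hydraulic power (P = rho*g*Q*H):
  P = 1000 * 9.81 * 0.056873 * 19.419 = 10834.33 W
Step 2 — input power: P_in = P/eta = 10834.33 / 0.67 = 16171 W
Therefore the shaft input power required = 16171 W.


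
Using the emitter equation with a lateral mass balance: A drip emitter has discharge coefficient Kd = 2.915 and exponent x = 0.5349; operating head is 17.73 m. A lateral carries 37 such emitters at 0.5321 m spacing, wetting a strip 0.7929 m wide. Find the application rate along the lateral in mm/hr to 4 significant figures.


Approach: apply the emitter equation with a lateral mass balance, q = Kd*h^x; Q = n*q; rate = Q/(n*spacing*width).
Step 1 — single emitter flow (q = Kd*h^x):
  q = 2.915 * 17.73^0.5349 = 13.5698 L/hr
Step 2 — total lateral flow: Q = 37 * 13.5698 = 502.082 L/hr
Step 3 — wetted area: A = 37 * 0.5321 * 0.7929 = 15.6104 m^2
Step 4 — application rate: Q/A = 502.082/15.6104 = 32.16 mm/hr
Therefore the application rate along the lateral = 32.16 mm/hr.


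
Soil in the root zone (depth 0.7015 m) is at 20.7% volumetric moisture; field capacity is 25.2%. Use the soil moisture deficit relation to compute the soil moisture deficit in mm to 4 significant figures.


Approach: apply the soil moisture deficit relation, SMD = (FC - theta)/100 * depth * 1000.
SMD = (25.2 - 20.7)/100 * 0.7015 * 1000 = 31.57 mm
Therefore the soil moisture deficit = 31.57 mm.


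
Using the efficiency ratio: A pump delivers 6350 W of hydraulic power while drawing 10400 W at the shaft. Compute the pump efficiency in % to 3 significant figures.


Approach: apply the efficiency ratio, eta = (P_out/P_in)*100.
eta = (6350 / 10400) * 100 = 61.1 %
Therefore the pump efficiency = 61.1 %.


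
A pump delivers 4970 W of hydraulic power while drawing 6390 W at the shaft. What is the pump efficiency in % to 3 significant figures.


Approach: apply the efficiency ratio, eta = (P_out/P_in)*100.
eta = (4970 / 6390) * 100 = 77.8 %
Therefore the pump efficiency = 77.8 %.


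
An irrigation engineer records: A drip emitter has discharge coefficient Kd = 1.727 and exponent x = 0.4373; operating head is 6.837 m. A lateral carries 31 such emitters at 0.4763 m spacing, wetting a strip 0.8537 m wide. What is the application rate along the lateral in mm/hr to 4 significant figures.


Approach: apply the emitter equation with a lateral mass balance, q = Kd*h^x; Q = n*q; rate = Q/(n*spacing*width).
Step 1 — single emitter flow (q = Kd*h^x):
  q = 1.727 * 6.837^0.4373 = 4.00294 L/hr
Step 2 — total lateral flow: Q = 31 * 4.00294 = 124.091 L/hr
Step 3 — wetted area: A = 31 * 0.4763 * 0.8537 = 12.6051 m^2
Step 4 — application rate: Q/A = 124.091/12.6051 = 9.844 mm/hr
Therefore the application rate along the lateral = 9.844 mm/hr.


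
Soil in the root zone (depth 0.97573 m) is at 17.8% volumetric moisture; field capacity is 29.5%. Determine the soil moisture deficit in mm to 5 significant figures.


Approach: apply the soil moisture deficit relation, SMD = (FC - theta)/100 * depth * 1000.
SMD = (29.5 - 17.8)/100 * 0.97573 * 1000 = 114.16 mm
Therefore the soil moisture deficit = 114.16 mm.


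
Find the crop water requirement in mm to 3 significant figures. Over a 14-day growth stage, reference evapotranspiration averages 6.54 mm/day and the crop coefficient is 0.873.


Approach: apply the crop water requirement relation, CWR = ET0 * Kc * days.
CWR = 6.54 * 0.873 * 14 = 79.9 mm
Therefore the crop water requirement = 79.9 mm.


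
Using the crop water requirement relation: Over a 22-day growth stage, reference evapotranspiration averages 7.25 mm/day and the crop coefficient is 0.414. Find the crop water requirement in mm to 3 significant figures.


Approach: apply the crop water requirement relation, CWR = ET0 * Kc * days.
CWR = 7.25 * 0.414 * 22 = 66.0 mm
Therefore the crop water requirement = 66.0 mm.


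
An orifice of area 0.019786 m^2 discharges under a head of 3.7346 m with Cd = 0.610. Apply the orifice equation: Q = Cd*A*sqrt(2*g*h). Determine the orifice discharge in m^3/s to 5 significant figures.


Q = 0.610 * 0.019786 * sqrt(2*9.81*3.7346) = 0.10331 m^3/s
Therefore the orifice discharge = 0.10331 m^3/s.


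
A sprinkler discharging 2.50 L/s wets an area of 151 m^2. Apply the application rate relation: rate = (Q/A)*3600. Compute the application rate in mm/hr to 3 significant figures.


rate = (2.50 / 151) * 3600 = 59.6 mm/hr
Therefore the application rate = 59.6 mm/hr.


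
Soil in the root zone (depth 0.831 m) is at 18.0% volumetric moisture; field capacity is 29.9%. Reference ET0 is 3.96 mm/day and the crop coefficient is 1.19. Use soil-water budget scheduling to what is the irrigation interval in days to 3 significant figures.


Approach: apply soil-water budget scheduling, SMD = (FC-theta)/100*depth*1000; ETc = ET0*Kc; interval = SMD/ETc.
Step 1 — soil moisture deficit:
  SMD = (29.9 - 18.0)/100 * 0.831 * 1000 = 98.889 mm
Step 2 — daily crop ET (ETc = ET0*Kc):
  ETc = 3.96 * 1.19 = 4.7124 mm/day
Step 3 — irrigation interval (SMD/ETc):
  interval = 98.889 / 4.7124 = 21.0 days
Therefore the irrigation interval = 21.0 days.


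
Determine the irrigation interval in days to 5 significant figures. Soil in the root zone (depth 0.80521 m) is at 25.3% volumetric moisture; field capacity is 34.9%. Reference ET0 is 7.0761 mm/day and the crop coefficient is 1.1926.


Approach: apply soil-water budget scheduling, SMD = (FC-theta)/100*depth*1000; ETc = ET0*Kc; interval = SMD/ETc.
Step 1 — soil moisture deficit:
  SMD = (34.9 - 25.3)/100 * 0.80521 * 1000 = 77.30016 mm
Step 2 — daily crop ET (ETc = ET0*Kc):
  ETc = 7.0761 * 1.1926 = 8.438957 mm/day
Step 3 — irrigation interval (SMD/ETc):
  interval = 77.30016 / 8.438957 = 9.1599 days
Therefore the irrigation interval = 9.1599 days.


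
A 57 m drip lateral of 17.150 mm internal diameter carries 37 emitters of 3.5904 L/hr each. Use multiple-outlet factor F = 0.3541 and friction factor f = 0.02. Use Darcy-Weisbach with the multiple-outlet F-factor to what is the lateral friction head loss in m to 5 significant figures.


Approach: apply Darcy-Weisbach with the multiple-outlet F-factor, Q = n*q/(3600*1000) m^3/s; v = Q/A; hf = F*f*(L/D)*(v^2/(2g)).
Q = 37*3.5904/(3600*1000) = 3.690133e-05 m^3/s
A = pi*(17.150e-3/2)^2 = 2.310033e-04 m^2, so v = Q/A = 0.1597438 m/s
hf = 0.3541*0.02*(57/0.017150)*(0.1597438^2/(2*9.81)) = 0.030614 m
Therefore the lateral friction head loss = 0.030614 m.


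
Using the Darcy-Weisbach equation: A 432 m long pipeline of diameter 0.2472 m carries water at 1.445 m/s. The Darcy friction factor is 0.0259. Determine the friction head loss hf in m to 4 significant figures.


Approach: apply the Darcy-Weisbach equation, hf = f*(L/D)*(v^2/(2g)).
hf = 0.0259 * (432/0.2472) * (1.445^2 / (2*9.81))
hf = 4.817 m
Therefore the friction head loss hf = 4.817 m.


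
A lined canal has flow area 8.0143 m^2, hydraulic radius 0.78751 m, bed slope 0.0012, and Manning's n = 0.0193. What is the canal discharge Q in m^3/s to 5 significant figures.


Approach: apply Manning's equation, Q = (1/n)*A*R^(2/3)*S^(1/2).
Q = (1/0.0193) * 8.0143 * 0.78751^(2/3) * 0.0012^(1/2) = 12.267 m^3/s
Therefore the canal discharge Q = 12.267 m^3/s.


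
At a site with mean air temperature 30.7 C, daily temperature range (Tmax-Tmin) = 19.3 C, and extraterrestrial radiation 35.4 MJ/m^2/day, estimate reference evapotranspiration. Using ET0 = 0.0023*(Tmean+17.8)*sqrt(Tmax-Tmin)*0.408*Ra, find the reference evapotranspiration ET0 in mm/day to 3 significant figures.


ET0 = 0.0023*(30.7+17.8)*sqrt(19.3)*0.408*35.4 = 7.08 mm/day
Therefore the reference evapotranspiration ET0 = 7.08 mm/day.


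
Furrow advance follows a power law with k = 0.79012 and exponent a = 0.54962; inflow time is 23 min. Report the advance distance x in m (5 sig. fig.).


Approach: apply the power-law advance function, x = k*t^a.
x = 0.79012 * 23^0.54962 = 4.4272 m
Therefore the advance distance x = 4.4272 m.


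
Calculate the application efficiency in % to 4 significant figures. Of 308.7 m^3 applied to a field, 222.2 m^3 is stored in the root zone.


Approach: apply the application efficiency ratio, Ea = (stored/applied)*100.
Ea = (222.2/308.7)*100 = 71.98 %
Therefore the application efficiency = 71.98 %.


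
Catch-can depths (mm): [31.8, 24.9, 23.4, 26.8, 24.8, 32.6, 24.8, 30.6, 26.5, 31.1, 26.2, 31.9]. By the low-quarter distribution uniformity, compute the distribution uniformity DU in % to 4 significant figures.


Approach: apply the low-quarter distribution uniformity, DU = (mean of lowest quarter of readings / overall mean)*100.
sorted lowest 3 of 12: [23.4, 24.8, 24.8] -> mean = 24.3333 mm
overall mean = 27.9500 mm
DU = (24.3333/27.9500)*100 = 87.06 %
Therefore the distribution uniformity DU = 87.06 %.


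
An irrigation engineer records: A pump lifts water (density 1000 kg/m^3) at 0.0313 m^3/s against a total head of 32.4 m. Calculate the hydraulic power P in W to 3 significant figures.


Approach: apply the hydraulic power relation, P = rho*g*Q*H.
P = 1000 * 9.81 * 0.0313 * 32.4 = 9950 W
Therefore the hydraulic power P = 9950 W.


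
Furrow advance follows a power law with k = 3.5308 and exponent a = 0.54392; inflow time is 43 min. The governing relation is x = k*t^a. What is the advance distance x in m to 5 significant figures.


x = 3.5308 * 43^0.54392 = 27.312 m
Therefore the advance distance x = 27.312 m.


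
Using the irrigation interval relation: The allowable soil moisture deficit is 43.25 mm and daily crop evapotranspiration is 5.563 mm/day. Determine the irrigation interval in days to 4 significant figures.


Approach: apply the irrigation interval relation, interval = SMD / ETc.
interval = 43.25 / 5.563 = 7.775 days
Therefore the irrigation interval = 7.775 days.


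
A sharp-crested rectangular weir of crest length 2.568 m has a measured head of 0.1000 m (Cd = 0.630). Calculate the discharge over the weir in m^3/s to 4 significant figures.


Approach: apply the rectangular weir equation, Q = (2/3)*Cd*L*sqrt(2g)*H^1.5.
Q = (2/3)*0.630*2.568*sqrt(2*9.81)*0.1000^1.5 = 0.1511 m^3/s
Therefore the discharge over the weir = 0.1511 m^3/s.


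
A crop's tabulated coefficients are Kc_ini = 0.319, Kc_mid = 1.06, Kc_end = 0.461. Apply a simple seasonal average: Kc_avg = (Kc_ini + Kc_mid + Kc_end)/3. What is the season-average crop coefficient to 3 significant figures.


Kc_avg = (0.319 + 1.06 + 0.461)/3 = 0.613
Therefore the season-average crop coefficient = 0.613.


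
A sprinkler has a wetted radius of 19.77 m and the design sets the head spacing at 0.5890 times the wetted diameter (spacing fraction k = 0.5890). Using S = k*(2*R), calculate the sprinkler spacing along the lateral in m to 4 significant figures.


S = 0.5890 * (2 * 19.77) = 23.29 m
Therefore the sprinkler spacing along the lateral = 23.29 m.


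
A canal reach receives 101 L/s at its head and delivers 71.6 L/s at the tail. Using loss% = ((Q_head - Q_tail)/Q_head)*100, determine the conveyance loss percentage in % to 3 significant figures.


loss = ((101 - 71.6)/101)*100 = 29.1 %
Therefore the conveyance loss percentage = 29.1 %.


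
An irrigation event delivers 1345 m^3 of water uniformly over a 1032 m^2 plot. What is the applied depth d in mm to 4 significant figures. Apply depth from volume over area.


Approach: apply depth from volume over area, d = (V/A)*1000.
d = (1345 / 1032) * 1000 = 1303 mm
Therefore the applied depth d = 1303 mm.


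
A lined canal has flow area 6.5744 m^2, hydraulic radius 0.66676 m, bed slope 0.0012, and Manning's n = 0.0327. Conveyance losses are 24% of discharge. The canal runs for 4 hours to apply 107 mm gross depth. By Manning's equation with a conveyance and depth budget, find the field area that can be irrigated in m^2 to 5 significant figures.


Approach: apply Manning's equation with a conveyance and depth budget, Q = (1/n)*A*R^(2/3)*S^(1/2); Q_field = Q*(1-loss); Area = Q_field*t/(d/1000).
Step 1 — canal discharge (Manning's equation):
  Q = (1/0.0327) * 6.5744 * 0.66676^(2/3) * 0.0012^(1/2) = 5.315515 m^3/s
Step 2 — delivered flow: Q_field = 5.315515*(1 - 24/100) = 4.039791 m^3/s
Step 3 — volume delivered: V = 4.039791 * 4*3600 = 58173.00 m^3
Step 4 — area served: A = V / (depth/1000) = 58173.00 / 0.107 = 543670 m^2
Therefore the field area that can be irrigated = 543670 m^2.


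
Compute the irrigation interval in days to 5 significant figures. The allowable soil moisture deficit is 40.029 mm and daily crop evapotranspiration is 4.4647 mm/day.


Approach: apply the irrigation interval relation, interval = SMD / ETc.
interval = 40.029 / 4.4647 = 8.9657 days
Therefore the irrigation interval = 8.9657 days.


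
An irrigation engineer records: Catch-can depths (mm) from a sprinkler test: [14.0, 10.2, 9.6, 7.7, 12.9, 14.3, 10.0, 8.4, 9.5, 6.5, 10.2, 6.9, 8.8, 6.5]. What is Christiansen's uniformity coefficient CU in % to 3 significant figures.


Approach: apply Christiansen's uniformity coefficient, CU = (1 - mean_abs_deviation/mean)*100.
mean = 9.6786 mm
mean |d_i - mean| = 1.9327 mm
CU = (1 - 1.9327/9.6786)*100 = 80.0 %
Therefore Christiansen's uniformity coefficient CU = 80.0 %.


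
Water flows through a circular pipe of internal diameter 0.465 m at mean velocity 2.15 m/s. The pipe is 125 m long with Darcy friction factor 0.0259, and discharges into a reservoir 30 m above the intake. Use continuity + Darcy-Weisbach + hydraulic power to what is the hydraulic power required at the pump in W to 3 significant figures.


Approach: apply continuity + Darcy-Weisbach + hydraulic power, Q = A*v; hf = f*(L/D)*(v^2/(2g)); H = static + hf; P = rho*g*Q*H.
Step 1 — flow rate (continuity, Q = A*v):
  A = pi*(0.465/2)^2 = 0.16982 m^2
  Q = 0.16982 * 2.15 = 0.36512 m^3/s
Step 2 — friction head loss (Darcy-Weisbach):
  hf = 0.0259 * (125/0.465) * (2.15^2 / (2*9.81))
  hf = 1.6403 m
Step 3 — total head: H = 30 + 1.6403 = 31.640 m
Step 4 — hydraulic power (P = rho*g*Q*H):
  P = 1000 * 9.81 * 0.36512 * 31.640 = 113000 W
Therefore the hydraulic power required at the pump = 113000 W.


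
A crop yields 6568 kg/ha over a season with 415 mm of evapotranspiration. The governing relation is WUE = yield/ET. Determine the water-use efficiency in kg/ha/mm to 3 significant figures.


WUE = 6568 / 415 = 15.8 kg/ha/mm
Therefore the water-use efficiency = 15.8 kg/ha/mm.


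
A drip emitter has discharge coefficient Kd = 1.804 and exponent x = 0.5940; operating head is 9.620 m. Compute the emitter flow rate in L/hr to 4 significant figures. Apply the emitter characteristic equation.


Approach: apply the emitter characteristic equation, q = Kd * h^x.
q = 1.804 * 9.620^0.5940 = 6.922 L/hr
Therefore the emitter flow rate = 6.922 L/hr.


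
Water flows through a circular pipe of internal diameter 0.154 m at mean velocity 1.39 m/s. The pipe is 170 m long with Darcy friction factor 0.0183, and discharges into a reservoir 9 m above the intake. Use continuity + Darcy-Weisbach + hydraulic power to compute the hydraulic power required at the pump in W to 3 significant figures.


Approach: apply continuity + Darcy-Weisbach + hydraulic power, Q = A*v; hf = f*(L/D)*(v^2/(2g)); H = static + hf; P = rho*g*Q*H.
Step 1 — flow rate (continuity, Q = A*v):
  A = pi*(0.154/2)^2 = 0.018627 m^2
  Q = 0.018627 * 1.39 = 0.025891 m^3/s
Step 2 — friction head loss (Darcy-Weisbach):
  hf = 0.0183 * (170/0.154) * (1.39^2 / (2*9.81))
  hf = 1.9893 m
Step 3 — total head: H = 9 + 1.9893 = 10.989 m
Step 4 — hydraulic power (P = rho*g*Q*H):
  P = 1000 * 9.81 * 0.025891 * 10.989 = 2790 W
Therefore the hydraulic power required at the pump = 2790 W.


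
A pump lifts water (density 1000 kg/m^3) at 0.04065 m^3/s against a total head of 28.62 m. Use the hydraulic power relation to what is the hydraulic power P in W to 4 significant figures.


Approach: apply the hydraulic power relation, P = rho*g*Q*H.
P = 1000 * 9.81 * 0.04065 * 28.62 = 11410 W
Therefore the hydraulic power P = 11410 W.


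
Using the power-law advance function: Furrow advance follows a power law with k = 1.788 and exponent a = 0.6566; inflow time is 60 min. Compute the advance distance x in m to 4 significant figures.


Approach: apply the power-law advance function, x = k*t^a.
x = 1.788 * 60^0.6566 = 26.30 m
Therefore the advance distance x = 26.30 m.


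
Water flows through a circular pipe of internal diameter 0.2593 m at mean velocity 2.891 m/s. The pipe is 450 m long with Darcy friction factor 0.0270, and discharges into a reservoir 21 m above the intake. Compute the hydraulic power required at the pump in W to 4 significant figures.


Approach: apply continuity + Darcy-Weisbach + hydraulic power, Q = A*v; hf = f*(L/D)*(v^2/(2g)); H = static + hf; P = rho*g*Q*H.
Step 1 — flow rate (continuity, Q = A*v):
  A = pi*(0.2593/2)^2 = 0.0528074 m^2
  Q = 0.0528074 * 2.891 = 0.152666 m^3/s
Step 2 — friction head loss (Darcy-Weisbach):
  hf = 0.0270 * (450/0.2593) * (2.891^2 / (2*9.81))
  hf = 19.9605 m
Step 3 — total head: H = 21 + 19.9605 = 40.9605 m
Step 4 — hydraulic power (P = rho*g*Q*H):
  P = 1000 * 9.81 * 0.152666 * 40.9605 = 61340 W
Therefore the hydraulic power required at the pump = 61340 W.
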